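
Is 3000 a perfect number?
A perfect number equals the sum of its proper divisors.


Proper divisors of 3000: 1, 2, 3, 4, 5, 6, 8, 10, 12, 15, 20, 24, 25, 30, 40, 50, 60, 75, 100, 120, 125, 150, 200, 250, 300, 375, 500, 600, 750, 1000, 1500
Sum = 1 + 2 + 3 + 4 + 5 + 6 + 8 + 10 + 12 + 15 + 20 + 24 + 25 + 30 + 40 + 50 + 60 + 75 + 100 + 120 + 125 + 150 + 200 + 250 + 300 + 375 + 500 + 600 + 750 + 1000 + 1500 = 6360

No, 3000 is not perfect (6360 ≠ 3000)


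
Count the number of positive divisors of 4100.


4100 = 2^2 × 5^2 × 41^1
d(4100) = (2+1) × (2+1) × (1+1) = 18

18 divisors


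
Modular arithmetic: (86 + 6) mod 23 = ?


86 + 6 = 92
92 mod 23 = 0


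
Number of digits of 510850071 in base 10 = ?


510850071 has 9 digits in base 10
floor(log10(510850071)) + 1 = floor(8.7083) + 1 = 9

9 digits (base 10)


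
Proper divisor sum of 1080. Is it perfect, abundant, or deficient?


Proper divisors: 1, 2, 3, 4, 5, 6, 8, 9, 10, 12, 15, 18, 20, 24, 27, 30, 36, 40, 45, 54, 60, 72, 90, 108, 120, 135, 180, 216, 270, 360, 540
Sum = 1 + 2 + 3 + 4 + 5 + 6 + 8 + 9 + 10 + 12 + 15 + 18 + 20 + 24 + 27 + 30 + 36 + 40 + 45 + 54 + 60 + 72 + 90 + 108 + 120 + 135 + 180 + 216 + 270 + 360 + 540 = 2520
2520 > 1080 → abundant

s(1080) = 2520 (abundant)


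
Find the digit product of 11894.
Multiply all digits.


1 × 1 × 8 × 9 × 4 = 288


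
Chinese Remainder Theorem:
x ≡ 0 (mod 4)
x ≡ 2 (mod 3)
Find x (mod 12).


M = 4*3 = 12
M1 = M/4 = 3, M2 = M/3 = 4
M1^(-1) mod 4 = 3, M2^(-1) mod 3 = 1
x = 0*3*3 + 2*4*1 = 8
8 mod 12 = 8
Check: 8 mod 4 = 0 ✓, 8 mod 3 = 2 ✓

x ≡ 8 (mod 12)


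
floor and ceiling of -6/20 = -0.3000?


-6/20 = -0.3000
floor = -1
ceil = 0

floor = -1, ceil = 0


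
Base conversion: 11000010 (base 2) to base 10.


11000010 (base 2) = 194 (decimal)
194 (decimal) = 194 (base 10)


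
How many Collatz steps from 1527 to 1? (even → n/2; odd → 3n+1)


1527 → 4582 → 2291 → 6874 → 3437 → 10312 → 5156 → 2578 → 1289 → 3868 → 1934 → 967 → 2902 → 1451 → 4354 → 2177 → 6532 → 3266 → 1633 → 4900 → 2450 → 1225 → 3676 → 1838 → 919 → 2758 → 1379 → 4138 → 2069 → 6208 → 3104 → 1552 → 776 → 388 → 194 → 97 → 292 → 146 → 73 → 220 → 110 → 55 → 166 → 83 → 250 → 125 → 376 → 188 → 94 → 47 → 142 → 71 → 214 → 107 → 322 → 161 → 484 → 242 → 121 → 364 → 182 → 91 → 274 → 137 → 412 → 206 → 103 → 310 → 155 → 466 → 233 → 700 → 350 → 175 → 526 → 263 → 790 → 395 → 1186 → 593 → 1780 → 890 → 445 → 1336 → 668 → 334 → 167 → 502 → 251 → 754 → 377 → 1132 → 566 → 283 → 850 → 425 → 1276 → 638 → 319 → 958 → 479 → 1438 → 719 → 2158 → 1079 → 3238 → 1619 → 4858 → 2429 → 7288 → 3644 → 1822 → 911 → 2734 → 1367 → 4102 → 2051 → 6154 → 3077 → 9232 → 4616 → 2308 → 1154 → 577 → 1732 → 866 → 433 → 1300 → 650 → 325 → 976 → 488 → 244 → 122 → 61 → 184 → 92 → 46 → 23 → 70 → 35 → 106 → 53 → 160 → 80 → 40 → 20 → 10 → 5 → 16 → 8 → 4 → 2 → 1
Total steps = 153

153 steps


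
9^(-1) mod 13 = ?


Use the extended Euclidean algorithm on (13, 9); each row r = 13*s + 9*t:
r=13, s=1, t=0
r=9, s=0, t=1
q=1: r=4, s=1, t=-1   [13*(1) + 9*(-1) = 4]
q=2: r=1, s=-2, t=3   [13*(-2) + 9*(3) = 1]
q=4: r=0, s=9, t=-13   [13*(9) + 9*(-13) = 0]
GCD = 1 with t = 3, so 9*(3) ≡ 1 (mod 13)
Inverse = 3 mod 13 = 3
Check: 9 * 3 = 27 ≡ 1 (mod 13)

9^(-1) ≡ 3 (mod 13)


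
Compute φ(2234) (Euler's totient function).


2234 = 2 × 1117
Prime factors: 2, 1117
φ(2234) = 2234 × (1-1/2) × (1-1/1117)
= 2234 × 1/2 × 1116/1117 = 1116

φ(2234) = 1116


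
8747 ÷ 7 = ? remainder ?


8747 = 7 * 1249 + 4
Check: 8743 + 4 = 8747

q = 1249, r = 4


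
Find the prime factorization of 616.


616 / 2 = 308
308 / 2 = 154
154 / 2 = 77
77 / 7 = 11
11 / 11 = 1
616 = 2^3 × 7 × 11


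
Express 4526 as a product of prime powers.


4526 / 2 = 2263
2263 / 31 = 73
73 / 73 = 1
4526 = 2 × 31 × 73


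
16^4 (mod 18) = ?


16^1 mod 18 = 16
16^2 mod 18 = 4
16^3 mod 18 = 10
16^4 mod 18 = 16


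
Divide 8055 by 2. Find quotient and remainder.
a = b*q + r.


8055 = 2 * 4027 + 1
Check: 8054 + 1 = 8055

q = 4027, r = 1


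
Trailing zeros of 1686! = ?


floor(1686/5) = 337
floor(1686/25) = 67
floor(1686/125) = 13
floor(1686/625) = 2
Total = 419

419 trailing zeros


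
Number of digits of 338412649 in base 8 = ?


338412649 in base 8 = 2412742151
Number of digits = 10

10 digits (base 8)


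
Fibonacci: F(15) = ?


Sequence: 1, 1, 2, 3, 5, 8, 13, 21, 34, 55, 89, 144, 233, 377, 610
F(15) = 610


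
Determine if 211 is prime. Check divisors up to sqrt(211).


Check divisors up to sqrt(211) = 14.5258
No divisors found.
211 is prime.

Yes, 211 is prime


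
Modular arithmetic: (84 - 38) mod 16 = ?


84 - 38 = 46
46 mod 16 = 14


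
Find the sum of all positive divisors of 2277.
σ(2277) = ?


Divisors of 2277: 1, 3, 9, 11, 23, 33, 69, 99, 207, 253, 759, 2277
Sum = 1 + 3 + 9 + 11 + 23 + 33 + 69 + 99 + 207 + 253 + 759 + 2277 = 3744

σ(2277) = 3744


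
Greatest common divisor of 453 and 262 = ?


453 = 1 * 262 + 191
262 = 1 * 191 + 71
191 = 2 * 71 + 49
71 = 1 * 49 + 22
49 = 2 * 22 + 5
22 = 4 * 5 + 2
5 = 2 * 2 + 1
2 = 2 * 1 + 0
GCD = 1


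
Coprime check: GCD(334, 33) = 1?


Euclidean algorithm:
334 = 10 * 33 + 4
33 = 8 * 4 + 1
4 = 4 * 1 + 0
GCD(334, 33) = 1

Yes, coprime (GCD = 1)


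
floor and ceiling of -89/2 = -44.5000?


-89/2 = -44.5000
floor = -45
ceil = -44

floor = -45, ceil = -44


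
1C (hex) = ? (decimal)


1C (base 16) = 28 (decimal)
28 (decimal) = 28 (base 10)


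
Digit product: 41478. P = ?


4 × 1 × 4 × 7 × 8 = 896


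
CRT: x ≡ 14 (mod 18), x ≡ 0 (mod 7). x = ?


M = 18*7 = 126
M1 = M/18 = 7, M2 = M/7 = 18
M1^(-1) mod 18 = 13, M2^(-1) mod 7 = 2
x = 14*7*13 + 0*18*2 = 1274
1274 mod 126 = 14
Check: 14 mod 18 = 14 ✓, 14 mod 7 = 0 ✓

x ≡ 14 (mod 126)


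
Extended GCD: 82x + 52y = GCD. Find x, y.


Tabular extended Euclidean (each row: r = 82*s + 52*t):
r=82, s=1, t=0
r=52, s=0, t=1
q=1: r=30, s=1, t=-1   [82*(1) + 52*(-1) = 30]
q=1: r=22, s=-1, t=2   [82*(-1) + 52*(2) = 22]
q=1: r=8, s=2, t=-3   [82*(2) + 52*(-3) = 8]
q=2: r=6, s=-5, t=8   [82*(-5) + 52*(8) = 6]
q=1: r=2, s=7, t=-11   [82*(7) + 52*(-11) = 2]
q=3: r=0, s=-26, t=41   [82*(-26) + 52*(41) = 0]
GCD = 2; from the row with r=2: x=7, y=-11
Check: 82*(7) + 52*(-11) = 574 - 572 = 2

GCD = 2, x = 7, y = -11


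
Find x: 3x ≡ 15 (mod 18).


GCD(3, 18) = 3 divides 15
Divide: 1x ≡ 5 (mod 6)
x ≡ 5 (mod 6)


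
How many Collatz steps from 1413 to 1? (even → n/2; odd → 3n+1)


1413 → 4240 → 2120 → 1060 → 530 → 265 → 796 → 398 → 199 → 598 → 299 → 898 → 449 → 1348 → 674 → 337 → 1012 → 506 → 253 → 760 → 380 → 190 → 95 → 286 → 143 → 430 → 215 → 646 → 323 → 970 → 485 → 1456 → 728 → 364 → 182 → 91 → 274 → 137 → 412 → 206 → 103 → 310 → 155 → 466 → 233 → 700 → 350 → 175 → 526 → 263 → 790 → 395 → 1186 → 593 → 1780 → 890 → 445 → 1336 → 668 → 334 → 167 → 502 → 251 → 754 → 377 → 1132 → 566 → 283 → 850 → 425 → 1276 → 638 → 319 → 958 → 479 → 1438 → 719 → 2158 → 1079 → 3238 → 1619 → 4858 → 2429 → 7288 → 3644 → 1822 → 911 → 2734 → 1367 → 4102 → 2051 → 6154 → 3077 → 9232 → 4616 → 2308 → 1154 → 577 → 1732 → 866 → 433 → 1300 → 650 → 325 → 976 → 488 → 244 → 122 → 61 → 184 → 92 → 46 → 23 → 70 → 35 → 106 → 53 → 160 → 80 → 40 → 20 → 10 → 5 → 16 → 8 → 4 → 2 → 1
Total steps = 127

127 steps


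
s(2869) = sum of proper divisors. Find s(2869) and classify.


Proper divisors: 1, 19, 151
Sum = 1 + 19 + 151 = 171
171 < 2869 → deficient

s(2869) = 171 (deficient)


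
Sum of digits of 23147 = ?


2 + 3 + 1 + 4 + 7 = 17


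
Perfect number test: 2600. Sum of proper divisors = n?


Proper divisors of 2600: 1, 2, 4, 5, 8, 10, 13, 20, 25, 26, 40, 50, 52, 65, 100, 104, 130, 200, 260, 325, 520, 650, 1300
Sum = 1 + 2 + 4 + 5 + 8 + 10 + 13 + 20 + 25 + 26 + 40 + 50 + 52 + 65 + 100 + 104 + 130 + 200 + 260 + 325 + 520 + 650 + 1300 = 3910

No, 2600 is not perfect (3910 ≠ 2600)


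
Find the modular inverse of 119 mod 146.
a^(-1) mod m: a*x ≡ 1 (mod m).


Use the extended Euclidean algorithm on (146, 119); each row r = 146*s + 119*t:
r=146, s=1, t=0
r=119, s=0, t=1
q=1: r=27, s=1, t=-1   [146*(1) + 119*(-1) = 27]
q=4: r=11, s=-4, t=5   [146*(-4) + 119*(5) = 11]
q=2: r=5, s=9, t=-11   [146*(9) + 119*(-11) = 5]
q=2: r=1, s=-22, t=27   [146*(-22) + 119*(27) = 1]
q=5: r=0, s=119, t=-146   [146*(119) + 119*(-146) = 0]
GCD = 1 with t = 27, so 119*(27) ≡ 1 (mod 146)
Inverse = 27 mod 146 = 27
Check: 119 * 27 = 3213 ≡ 1 (mod 146)

119^(-1) ≡ 27 (mod 146)


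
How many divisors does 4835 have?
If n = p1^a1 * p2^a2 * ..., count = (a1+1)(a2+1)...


4835 = 5^1 × 967^1
d(4835) = (1+1) × (1+1) = 4

4 divisors


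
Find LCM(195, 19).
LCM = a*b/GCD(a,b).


GCD(195, 19) = 1
LCM = 195*19/1 = 3705/1 = 3705

LCM = 3705


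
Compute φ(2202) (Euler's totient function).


2202 = 2 × 3 × 367
Prime factors: 2, 3, 367
φ(2202) = 2202 × (1-1/2) × (1-1/3) × (1-1/367)
= 2202 × 1/2 × 2/3 × 366/367 = 732

φ(2202) = 732


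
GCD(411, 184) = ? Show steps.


411 = 2 * 184 + 43
184 = 4 * 43 + 12
43 = 3 * 12 + 7
12 = 1 * 7 + 5
7 = 1 * 5 + 2
5 = 2 * 2 + 1
2 = 2 * 1 + 0
GCD = 1


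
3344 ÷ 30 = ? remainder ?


3344 = 30 * 111 + 14
Check: 3330 + 14 = 3344

q = 111, r = 14


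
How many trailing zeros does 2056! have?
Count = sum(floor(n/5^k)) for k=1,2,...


floor(2056/5) = 411
floor(2056/25) = 82
floor(2056/125) = 16
floor(2056/625) = 3
Total = 512

512 trailing zeros


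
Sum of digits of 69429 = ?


6 + 9 + 4 + 2 + 9 = 30


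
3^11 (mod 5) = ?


3^1 mod 5 = 3
3^2 mod 5 = 4
3^3 mod 5 = 2
3^4 mod 5 = 1
3^5 mod 5 = 3
3^6 mod 5 = 4
3^7 mod 5 = 2
3^8 mod 5 = 1
3^9 mod 5 = 3
3^10 mod 5 = 4
3^11 mod 5 = 2


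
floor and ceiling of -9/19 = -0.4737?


-9/19 = -0.4737
floor = -1
ceil = 0

floor = -1, ceil = 0


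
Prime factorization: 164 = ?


164 / 2 = 82
82 / 2 = 41
41 / 41 = 1
164 = 2^2 × 41


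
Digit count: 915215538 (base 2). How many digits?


915215538 in base 2 = 110110100011010001010010110010
Number of digits = 30

30 digits (base 2)


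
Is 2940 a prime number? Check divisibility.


2940 / 2 = 1470 (exact division)
2940 is NOT prime.

No, 2940 is not prime


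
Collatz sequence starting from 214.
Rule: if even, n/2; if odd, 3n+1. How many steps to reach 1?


214 → 107 → 322 → 161 → 484 → 242 → 121 → 364 → 182 → 91 → 274 → 137 → 412 → 206 → 103 → 310 → 155 → 466 → 233 → 700 → 350 → 175 → 526 → 263 → 790 → 395 → 1186 → 593 → 1780 → 890 → 445 → 1336 → 668 → 334 → 167 → 502 → 251 → 754 → 377 → 1132 → 566 → 283 → 850 → 425 → 1276 → 638 → 319 → 958 → 479 → 1438 → 719 → 2158 → 1079 → 3238 → 1619 → 4858 → 2429 → 7288 → 3644 → 1822 → 911 → 2734 → 1367 → 4102 → 2051 → 6154 → 3077 → 9232 → 4616 → 2308 → 1154 → 577 → 1732 → 866 → 433 → 1300 → 650 → 325 → 976 → 488 → 244 → 122 → 61 → 184 → 92 → 46 → 23 → 70 → 35 → 106 → 53 → 160 → 80 → 40 → 20 → 10 → 5 → 16 → 8 → 4 → 2 → 1
Total steps = 101

101 steps


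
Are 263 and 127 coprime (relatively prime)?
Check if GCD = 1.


Euclidean algorithm:
263 = 2 * 127 + 9
127 = 14 * 9 + 1
9 = 9 * 1 + 0
GCD(263, 127) = 1

Yes, coprime (GCD = 1)


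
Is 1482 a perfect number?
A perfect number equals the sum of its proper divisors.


Proper divisors of 1482: 1, 2, 3, 6, 13, 19, 26, 38, 39, 57, 78, 114, 247, 494, 741
Sum = 1 + 2 + 3 + 6 + 13 + 19 + 26 + 38 + 39 + 57 + 78 + 114 + 247 + 494 + 741 = 1878

No, 1482 is not perfect (1878 ≠ 1482)


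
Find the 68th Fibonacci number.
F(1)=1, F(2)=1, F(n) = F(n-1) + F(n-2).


Sequence: 1, 1, 2, 3, 5, 8, 13, 21, 34, 55, 89, 144, 233, 377, 610, 987, 1597, 2584, 4181, 6765, 10946, 17711, 28657, 46368, 75025, 121393, 196418, 317811, 514229, 832040, 1346269, 2178309, 3524578, 5702887, 9227465, 14930352, 24157817, 39088169, 63245986, 102334155, 165580141, 267914296, 433494437, 701408733, 1134903170, 1836311903, 2971215073, 4807526976, 7778742049, 12586269025, 20365011074, 32951280099, 53316291173, 86267571272, 139583862445, 225851433717, 365435296162, 591286729879, 956722026041, 1548008755920, 2504730781961, 4052739537881, 6557470319842, 10610209857723, 17167680177565, 27777890035288, 44945570212853, 72723460248141
F(68) = 72723460248141


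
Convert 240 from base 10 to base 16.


240 (base 10) = 240 (decimal)
240 (decimal) = F0 (base 16)


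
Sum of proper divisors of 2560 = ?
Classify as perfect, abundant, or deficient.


Proper divisors: 1, 2, 4, 5, 8, 10, 16, 20, 32, 40, 64, 80, 128, 160, 256, 320, 512, 640, 1280
Sum = 1 + 2 + 4 + 5 + 8 + 10 + 16 + 20 + 32 + 40 + 64 + 80 + 128 + 160 + 256 + 320 + 512 + 640 + 1280 = 3578
3578 > 2560 → abundant

s(2560) = 3578 (abundant)


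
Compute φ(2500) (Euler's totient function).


2500 = 2^2 × 5^4
Prime factors: 2, 5
φ(2500) = 2500 × (1-1/2) × (1-1/5)
= 2500 × 1/2 × 4/5 = 1000

φ(2500) = 1000


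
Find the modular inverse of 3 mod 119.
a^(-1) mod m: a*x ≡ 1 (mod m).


Use the extended Euclidean algorithm on (119, 3); each row r = 119*s + 3*t:
r=119, s=1, t=0
r=3, s=0, t=1
q=39: r=2, s=1, t=-39   [119*(1) + 3*(-39) = 2]
q=1: r=1, s=-1, t=40   [119*(-1) + 3*(40) = 1]
q=2: r=0, s=3, t=-119   [119*(3) + 3*(-119) = 0]
GCD = 1 with t = 40, so 3*(40) ≡ 1 (mod 119)
Inverse = 40 mod 119 = 40
Check: 3 * 40 = 120 ≡ 1 (mod 119)

3^(-1) ≡ 40 (mod 119)


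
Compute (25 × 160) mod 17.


25 × 160 = 4000
4000 mod 17 = 5


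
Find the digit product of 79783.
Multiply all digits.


7 × 9 × 7 × 8 × 3 = 10584


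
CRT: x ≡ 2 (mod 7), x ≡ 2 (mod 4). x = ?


M = 7*4 = 28
M1 = M/7 = 4, M2 = M/4 = 7
M1^(-1) mod 7 = 2, M2^(-1) mod 4 = 3
x = 2*4*2 + 2*7*3 = 58
58 mod 28 = 2
Check: 2 mod 7 = 2 ✓, 2 mod 4 = 2 ✓

x ≡ 2 (mod 28)


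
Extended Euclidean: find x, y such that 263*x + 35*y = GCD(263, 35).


Tabular extended Euclidean (each row: r = 263*s + 35*t):
r=263, s=1, t=0
r=35, s=0, t=1
q=7: r=18, s=1, t=-7   [263*(1) + 35*(-7) = 18]
q=1: r=17, s=-1, t=8   [263*(-1) + 35*(8) = 17]
q=1: r=1, s=2, t=-15   [263*(2) + 35*(-15) = 1]
q=17: r=0, s=-35, t=263   [263*(-35) + 35*(263) = 0]
GCD = 1; from the row with r=1: x=2, y=-15
Check: 263*(2) + 35*(-15) = 526 - 525 = 1

GCD = 1, x = 2, y = -15


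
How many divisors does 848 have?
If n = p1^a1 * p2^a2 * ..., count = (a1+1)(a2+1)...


848 = 2^4 × 53^1
d(848) = (4+1) × (1+1) = 10

10 divisors


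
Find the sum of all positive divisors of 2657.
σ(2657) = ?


Divisors of 2657: 1, 2657
Sum = 1 + 2657 = 2658

σ(2657) = 2658


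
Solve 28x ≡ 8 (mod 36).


GCD(28, 36) = 4 divides 8
Divide: 7x ≡ 2 (mod 9)
x ≡ 8 (mod 9)


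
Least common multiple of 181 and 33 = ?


GCD(181, 33) = 1
LCM = 181*33/1 = 5973/1 = 5973

LCM = 5973


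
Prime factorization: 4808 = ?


4808 / 2 = 2404
2404 / 2 = 1202
1202 / 2 = 601
601 / 601 = 1
4808 = 2^3 × 601


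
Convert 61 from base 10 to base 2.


61 (base 10) = 61 (decimal)
61 (decimal) = 111101 (base 2)


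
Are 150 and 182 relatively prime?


Euclidean algorithm:
182 = 1 * 150 + 32
150 = 4 * 32 + 22
32 = 1 * 22 + 10
22 = 2 * 10 + 2
10 = 5 * 2 + 0
GCD(150, 182) = 2

No, not coprime (GCD = 2)


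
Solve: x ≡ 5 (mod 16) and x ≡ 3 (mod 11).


M = 16*11 = 176
M1 = M/16 = 11, M2 = M/11 = 16
M1^(-1) mod 16 = 3, M2^(-1) mod 11 = 9
x = 5*11*3 + 3*16*9 = 597
597 mod 176 = 69
Check: 69 mod 16 = 5 ✓, 69 mod 11 = 3 ✓

x ≡ 69 (mod 176)


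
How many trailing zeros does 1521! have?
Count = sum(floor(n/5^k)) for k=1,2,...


floor(1521/5) = 304
floor(1521/25) = 60
floor(1521/125) = 12
floor(1521/625) = 2
Total = 378

378 trailing zeros


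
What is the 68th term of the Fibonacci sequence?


Sequence: 1, 1, 2, 3, 5, 8, 13, 21, 34, 55, 89, 144, 233, 377, 610, 987, 1597, 2584, 4181, 6765, 10946, 17711, 28657, 46368, 75025, 121393, 196418, 317811, 514229, 832040, 1346269, 2178309, 3524578, 5702887, 9227465, 14930352, 24157817, 39088169, 63245986, 102334155, 165580141, 267914296, 433494437, 701408733, 1134903170, 1836311903, 2971215073, 4807526976, 7778742049, 12586269025, 20365011074, 32951280099, 53316291173, 86267571272, 139583862445, 225851433717, 365435296162, 591286729879, 956722026041, 1548008755920, 2504730781961, 4052739537881, 6557470319842, 10610209857723, 17167680177565, 27777890035288, 44945570212853, 72723460248141
F(68) = 72723460248141


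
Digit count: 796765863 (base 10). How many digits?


796765863 has 9 digits in base 10
floor(log10(796765863)) + 1 = floor(8.9013) + 1 = 9

9 digits (base 10)


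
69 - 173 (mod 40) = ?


69 - 173 = -104
-104 mod 40 = 16


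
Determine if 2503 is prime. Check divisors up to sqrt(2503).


Check divisors up to sqrt(2503) = 50.0300
No divisors found.
2503 is prime.

Yes, 2503 is prime


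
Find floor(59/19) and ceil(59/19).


59/19 = 3.1053
floor = 3
ceil = 4

floor = 3, ceil = 4


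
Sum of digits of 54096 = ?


5 + 4 + 0 + 9 + 6 = 24


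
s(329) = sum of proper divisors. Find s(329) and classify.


Proper divisors: 1, 7, 47
Sum = 1 + 7 + 47 = 55
55 < 329 → deficient

s(329) = 55 (deficient)


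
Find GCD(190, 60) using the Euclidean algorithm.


190 = 3 * 60 + 10
60 = 6 * 10 + 0
GCD = 10


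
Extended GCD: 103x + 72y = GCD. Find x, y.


Tabular extended Euclidean (each row: r = 103*s + 72*t):
r=103, s=1, t=0
r=72, s=0, t=1
q=1: r=31, s=1, t=-1   [103*(1) + 72*(-1) = 31]
q=2: r=10, s=-2, t=3   [103*(-2) + 72*(3) = 10]
q=3: r=1, s=7, t=-10   [103*(7) + 72*(-10) = 1]
q=10: r=0, s=-72, t=103   [103*(-72) + 72*(103) = 0]
GCD = 1; from the row with r=1: x=7, y=-10
Check: 103*(7) + 72*(-10) = 721 - 720 = 1

GCD = 1, x = 7, y = -10


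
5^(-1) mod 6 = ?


Use the extended Euclidean algorithm on (6, 5); each row r = 6*s + 5*t:
r=6, s=1, t=0
r=5, s=0, t=1
q=1: r=1, s=1, t=-1   [6*(1) + 5*(-1) = 1]
q=5: r=0, s=-5, t=6   [6*(-5) + 5*(6) = 0]
GCD = 1 with t = -1, so 5*(-1) ≡ 1 (mod 6)
Inverse = -1 mod 6 = 5
Check: 5 * 5 = 25 ≡ 1 (mod 6)

5^(-1) ≡ 5 (mod 6)


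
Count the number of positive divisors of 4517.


4517 = 4517^1
d(4517) = (1+1) = 2

2 divisors


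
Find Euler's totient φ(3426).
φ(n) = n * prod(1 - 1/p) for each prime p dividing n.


3426 = 2 × 3 × 571
Prime factors: 2, 3, 571
φ(3426) = 3426 × (1-1/2) × (1-1/3) × (1-1/571)
= 3426 × 1/2 × 2/3 × 570/571 = 1140

φ(3426) = 1140


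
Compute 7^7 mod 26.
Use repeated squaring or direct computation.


7^1 mod 26 = 7
7^2 mod 26 = 23
7^3 mod 26 = 5
7^4 mod 26 = 9
7^5 mod 26 = 11
7^6 mod 26 = 25
7^7 mod 26 = 19


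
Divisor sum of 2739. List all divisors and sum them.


Divisors of 2739: 1, 3, 11, 33, 83, 249, 913, 2739
Sum = 1 + 3 + 11 + 33 + 83 + 249 + 913 + 2739 = 4032

σ(2739) = 4032


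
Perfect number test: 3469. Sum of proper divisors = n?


Proper divisors of 3469: 1
Sum = 1 = 1

No, 3469 is not perfect (1 ≠ 3469)


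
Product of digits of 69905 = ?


6 × 9 × 9 × 0 × 5 = 0


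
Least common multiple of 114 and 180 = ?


GCD(114, 180) = 6
LCM = 114*180/6 = 20520/6 = 3420

LCM = 3420


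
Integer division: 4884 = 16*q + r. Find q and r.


4884 = 16 * 305 + 4
Check: 4880 + 4 = 4884

q = 305, r = 4


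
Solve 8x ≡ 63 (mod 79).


GCD(8, 79) = 1, unique solution
a^(-1) mod 79 = 10
x = 10 * 63 mod 79 = 77

x ≡ 77 (mod 79)


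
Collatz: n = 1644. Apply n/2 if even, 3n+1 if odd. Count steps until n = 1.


1644 → 822 → 411 → 1234 → 617 → 1852 → 926 → 463 → 1390 → 695 → 2086 → 1043 → 3130 → 1565 → 4696 → 2348 → 1174 → 587 → 1762 → 881 → 2644 → 1322 → 661 → 1984 → 992 → 496 → 248 → 124 → 62 → 31 → 94 → 47 → 142 → 71 → 214 → 107 → 322 → 161 → 484 → 242 → 121 → 364 → 182 → 91 → 274 → 137 → 412 → 206 → 103 → 310 → 155 → 466 → 233 → 700 → 350 → 175 → 526 → 263 → 790 → 395 → 1186 → 593 → 1780 → 890 → 445 → 1336 → 668 → 334 → 167 → 502 → 251 → 754 → 377 → 1132 → 566 → 283 → 850 → 425 → 1276 → 638 → 319 → 958 → 479 → 1438 → 719 → 2158 → 1079 → 3238 → 1619 → 4858 → 2429 → 7288 → 3644 → 1822 → 911 → 2734 → 1367 → 4102 → 2051 → 6154 → 3077 → 9232 → 4616 → 2308 → 1154 → 577 → 1732 → 866 → 433 → 1300 → 650 → 325 → 976 → 488 → 244 → 122 → 61 → 184 → 92 → 46 → 23 → 70 → 35 → 106 → 53 → 160 → 80 → 40 → 20 → 10 → 5 → 16 → 8 → 4 → 2 → 1
Total steps = 135

135 steps


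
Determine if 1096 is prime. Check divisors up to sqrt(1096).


1096 / 2 = 548 (exact division)
1096 is NOT prime.

No, 1096 is not prime


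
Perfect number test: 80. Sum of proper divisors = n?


Proper divisors of 80: 1, 2, 4, 5, 8, 10, 16, 20, 40
Sum = 1 + 2 + 4 + 5 + 8 + 10 + 16 + 20 + 40 = 106

No, 80 is not perfect (106 ≠ 80)


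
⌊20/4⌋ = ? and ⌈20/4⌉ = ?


20/4 = 5.0000
floor = 5
ceil = 5

floor = 5, ceil = 5


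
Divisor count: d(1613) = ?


1613 = 1613^1
d(1613) = (1+1) = 2

2 divisors


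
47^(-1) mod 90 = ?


Use the extended Euclidean algorithm on (90, 47); each row r = 90*s + 47*t:
r=90, s=1, t=0
r=47, s=0, t=1
q=1: r=43, s=1, t=-1   [90*(1) + 47*(-1) = 43]
q=1: r=4, s=-1, t=2   [90*(-1) + 47*(2) = 4]
q=10: r=3, s=11, t=-21   [90*(11) + 47*(-21) = 3]
q=1: r=1, s=-12, t=23   [90*(-12) + 47*(23) = 1]
q=3: r=0, s=47, t=-90   [90*(47) + 47*(-90) = 0]
GCD = 1 with t = 23, so 47*(23) ≡ 1 (mod 90)
Inverse = 23 mod 90 = 23
Check: 47 * 23 = 1081 ≡ 1 (mod 90)

47^(-1) ≡ 23 (mod 90)


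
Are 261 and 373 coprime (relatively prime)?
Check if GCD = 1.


Euclidean algorithm:
373 = 1 * 261 + 112
261 = 2 * 112 + 37
112 = 3 * 37 + 1
37 = 37 * 1 + 0
GCD(261, 373) = 1

Yes, coprime (GCD = 1)


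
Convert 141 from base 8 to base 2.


141 (base 8) = 97 (decimal)
97 (decimal) = 1100001 (base 2)


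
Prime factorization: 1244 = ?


1244 / 2 = 622
622 / 2 = 311
311 / 311 = 1
1244 = 2^2 × 311


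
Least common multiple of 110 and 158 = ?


GCD(110, 158) = 2
LCM = 110*158/2 = 17380/2 = 8690

LCM = 8690


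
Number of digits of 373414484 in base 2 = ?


373414484 in base 2 = 10110010000011101101001010100
Number of digits = 29

29 digits (base 2)


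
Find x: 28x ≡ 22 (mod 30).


GCD(28, 30) = 2 divides 22
Divide: 14x ≡ 11 (mod 15)
x ≡ 4 (mod 15)


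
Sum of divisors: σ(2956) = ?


Divisors of 2956: 1, 2, 4, 739, 1478, 2956
Sum = 1 + 2 + 4 + 739 + 1478 + 2956 = 5180

σ(2956) = 5180


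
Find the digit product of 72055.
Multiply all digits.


7 × 2 × 0 × 5 × 5 = 0


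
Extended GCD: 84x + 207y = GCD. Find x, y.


Tabular extended Euclidean (each row: r = 84*s + 207*t):
r=84, s=1, t=0
r=207, s=0, t=1
q=0: r=84, s=1, t=0   [84*(1) + 207*(0) = 84]
q=2: r=39, s=-2, t=1   [84*(-2) + 207*(1) = 39]
q=2: r=6, s=5, t=-2   [84*(5) + 207*(-2) = 6]
q=6: r=3, s=-32, t=13   [84*(-32) + 207*(13) = 3]
q=2: r=0, s=69, t=-28   [84*(69) + 207*(-28) = 0]
GCD = 3; from the row with r=3: x=-32, y=13
Check: 84*(-32) + 207*(13) = -2688 + 2691 = 3

GCD = 3, x = -32, y = 13


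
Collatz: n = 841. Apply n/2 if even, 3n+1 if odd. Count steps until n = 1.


841 → 2524 → 1262 → 631 → 1894 → 947 → 2842 → 1421 → 4264 → 2132 → 1066 → 533 → 1600 → 800 → 400 → 200 → 100 → 50 → 25 → 76 → 38 → 19 → 58 → 29 → 88 → 44 → 22 → 11 → 34 → 17 → 52 → 26 → 13 → 40 → 20 → 10 → 5 → 16 → 8 → 4 → 2 → 1
Total steps = 41

41 steps


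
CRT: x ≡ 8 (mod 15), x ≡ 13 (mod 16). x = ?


M = 15*16 = 240
M1 = M/15 = 16, M2 = M/16 = 15
M1^(-1) mod 15 = 1, M2^(-1) mod 16 = 15
x = 8*16*1 + 13*15*15 = 3053
3053 mod 240 = 173
Check: 173 mod 15 = 8 ✓, 173 mod 16 = 13 ✓

x ≡ 173 (mod 240)


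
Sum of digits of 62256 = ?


6 + 2 + 2 + 5 + 6 = 21


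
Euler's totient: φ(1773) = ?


1773 = 3^2 × 197
Prime factors: 3, 197
φ(1773) = 1773 × (1-1/3) × (1-1/197)
= 1773 × 2/3 × 196/197 = 1176

φ(1773) = 1176


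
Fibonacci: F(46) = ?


Sequence: 1, 1, 2, 3, 5, 8, 13, 21, 34, 55, 89, 144, 233, 377, 610, 987, 1597, 2584, 4181, 6765, 10946, 17711, 28657, 46368, 75025, 121393, 196418, 317811, 514229, 832040, 1346269, 2178309, 3524578, 5702887, 9227465, 14930352, 24157817, 39088169, 63245986, 102334155, 165580141, 267914296, 433494437, 701408733, 1134903170, 1836311903
F(46) = 1836311903


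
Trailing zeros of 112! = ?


floor(112/5) = 22
floor(112/25) = 4
Total = 26

26 trailing zeros


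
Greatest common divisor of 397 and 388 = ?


397 = 1 * 388 + 9
388 = 43 * 9 + 1
9 = 9 * 1 + 0
GCD = 1


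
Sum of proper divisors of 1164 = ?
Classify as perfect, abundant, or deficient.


Proper divisors: 1, 2, 3, 4, 6, 12, 97, 194, 291, 388, 582
Sum = 1 + 2 + 3 + 4 + 6 + 12 + 97 + 194 + 291 + 388 + 582 = 1580
1580 > 1164 → abundant

s(1164) = 1580 (abundant)


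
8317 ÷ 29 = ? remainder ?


8317 = 29 * 286 + 23
Check: 8294 + 23 = 8317

q = 286, r = 23


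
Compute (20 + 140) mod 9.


20 + 140 = 160
160 mod 9 = 7


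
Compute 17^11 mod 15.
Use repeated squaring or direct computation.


17^1 mod 15 = 2
17^2 mod 15 = 4
17^3 mod 15 = 8
17^4 mod 15 = 1
17^5 mod 15 = 2
17^6 mod 15 = 4
17^7 mod 15 = 8
17^8 mod 15 = 1
17^9 mod 15 = 2
17^10 mod 15 = 4
17^11 mod 15 = 8


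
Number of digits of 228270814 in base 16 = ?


228270814 in base 16 = D9B22DE
Number of digits = 7

7 digits (base 16)


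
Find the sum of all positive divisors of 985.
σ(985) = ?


Divisors of 985: 1, 5, 197, 985
Sum = 1 + 5 + 197 + 985 = 1188

σ(985) = 1188


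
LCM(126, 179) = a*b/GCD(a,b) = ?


GCD(126, 179) = 1
LCM = 126*179/1 = 22554/1 = 22554

LCM = 22554


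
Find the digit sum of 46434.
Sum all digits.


4 + 6 + 4 + 3 + 4 = 21


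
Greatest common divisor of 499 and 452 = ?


499 = 1 * 452 + 47
452 = 9 * 47 + 29
47 = 1 * 29 + 18
29 = 1 * 18 + 11
18 = 1 * 11 + 7
11 = 1 * 7 + 4
7 = 1 * 4 + 3
4 = 1 * 3 + 1
3 = 3 * 1 + 0
GCD = 1


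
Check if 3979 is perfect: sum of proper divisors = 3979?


Proper divisors of 3979: 1, 23, 173
Sum = 1 + 23 + 173 = 197

No, 3979 is not perfect (197 ≠ 3979)


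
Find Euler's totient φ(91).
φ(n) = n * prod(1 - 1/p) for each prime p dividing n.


91 = 7 × 13
Prime factors: 7, 13
φ(91) = 91 × (1-1/7) × (1-1/13)
= 91 × 6/7 × 12/13 = 72

φ(91) = 72


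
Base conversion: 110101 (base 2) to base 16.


110101 (base 2) = 53 (decimal)
53 (decimal) = 35 (base 16)


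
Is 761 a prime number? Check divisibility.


Check divisors up to sqrt(761) = 27.5862
No divisors found.
761 is prime.

Yes, 761 is prime


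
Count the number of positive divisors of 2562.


2562 = 2^1 × 3^1 × 7^1 × 61^1
d(2562) = (1+1) × (1+1) × (1+1) × (1+1) = 16

16 divisors


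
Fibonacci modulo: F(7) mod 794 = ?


F(k) mod 794 for k=1..7:
1, 1, 2, 3, 5, 8, 13
F(7) mod 794 = 13


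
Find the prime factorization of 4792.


4792 / 2 = 2396
2396 / 2 = 1198
1198 / 2 = 599
599 / 599 = 1
4792 = 2^3 × 599


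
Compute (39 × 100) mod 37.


39 × 100 = 3900
3900 mod 37 = 15


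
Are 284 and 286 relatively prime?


Euclidean algorithm:
286 = 1 * 284 + 2
284 = 142 * 2 + 0
GCD(284, 286) = 2

No, not coprime (GCD = 2)


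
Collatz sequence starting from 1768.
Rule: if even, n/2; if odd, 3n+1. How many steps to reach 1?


1768 → 884 → 442 → 221 → 664 → 332 → 166 → 83 → 250 → 125 → 376 → 188 → 94 → 47 → 142 → 71 → 214 → 107 → 322 → 161 → 484 → 242 → 121 → 364 → 182 → 91 → 274 → 137 → 412 → 206 → 103 → 310 → 155 → 466 → 233 → 700 → 350 → 175 → 526 → 263 → 790 → 395 → 1186 → 593 → 1780 → 890 → 445 → 1336 → 668 → 334 → 167 → 502 → 251 → 754 → 377 → 1132 → 566 → 283 → 850 → 425 → 1276 → 638 → 319 → 958 → 479 → 1438 → 719 → 2158 → 1079 → 3238 → 1619 → 4858 → 2429 → 7288 → 3644 → 1822 → 911 → 2734 → 1367 → 4102 → 2051 → 6154 → 3077 → 9232 → 4616 → 2308 → 1154 → 577 → 1732 → 866 → 433 → 1300 → 650 → 325 → 976 → 488 → 244 → 122 → 61 → 184 → 92 → 46 → 23 → 70 → 35 → 106 → 53 → 160 → 80 → 40 → 20 → 10 → 5 → 16 → 8 → 4 → 2 → 1
Total steps = 117

117 steps


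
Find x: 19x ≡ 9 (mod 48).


GCD(19, 48) = 1, unique solution
a^(-1) mod 48 = 43
x = 43 * 9 mod 48 = 3

x ≡ 3 (mod 48)


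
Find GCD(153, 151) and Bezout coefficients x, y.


Tabular extended Euclidean (each row: r = 153*s + 151*t):
r=153, s=1, t=0
r=151, s=0, t=1
q=1: r=2, s=1, t=-1   [153*(1) + 151*(-1) = 2]
q=75: r=1, s=-75, t=76   [153*(-75) + 151*(76) = 1]
q=2: r=0, s=151, t=-153   [153*(151) + 151*(-153) = 0]
GCD = 1; from the row with r=1: x=-75, y=76
Check: 153*(-75) + 151*(76) = -11475 + 11476 = 1

GCD = 1, x = -75, y = 76


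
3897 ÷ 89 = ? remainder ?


3897 = 89 * 43 + 70
Check: 3827 + 70 = 3897

q = 43, r = 70


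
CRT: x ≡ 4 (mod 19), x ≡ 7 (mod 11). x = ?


M = 19*11 = 209
M1 = M/19 = 11, M2 = M/11 = 19
M1^(-1) mod 19 = 7, M2^(-1) mod 11 = 7
x = 4*11*7 + 7*19*7 = 1239
1239 mod 209 = 194
Check: 194 mod 19 = 4 ✓, 194 mod 11 = 7 ✓

x ≡ 194 (mod 209)


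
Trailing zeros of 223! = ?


floor(223/5) = 44
floor(223/25) = 8
floor(223/125) = 1
Total = 53

53 trailing zeros


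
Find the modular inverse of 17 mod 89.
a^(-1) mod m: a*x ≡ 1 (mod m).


Use the extended Euclidean algorithm on (89, 17); each row r = 89*s + 17*t:
r=89, s=1, t=0
r=17, s=0, t=1
q=5: r=4, s=1, t=-5   [89*(1) + 17*(-5) = 4]
q=4: r=1, s=-4, t=21   [89*(-4) + 17*(21) = 1]
q=4: r=0, s=17, t=-89   [89*(17) + 17*(-89) = 0]
GCD = 1 with t = 21, so 17*(21) ≡ 1 (mod 89)
Inverse = 21 mod 89 = 21
Check: 17 * 21 = 357 ≡ 1 (mod 89)

17^(-1) ≡ 21 (mod 89)


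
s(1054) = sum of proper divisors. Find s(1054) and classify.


Proper divisors: 1, 2, 17, 31, 34, 62, 527
Sum = 1 + 2 + 17 + 31 + 34 + 62 + 527 = 674
674 < 1054 → deficient

s(1054) = 674 (deficient)


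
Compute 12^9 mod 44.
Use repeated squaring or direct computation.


12^1 mod 44 = 12
12^2 mod 44 = 12
12^3 mod 44 = 12
12^4 mod 44 = 12
12^5 mod 44 = 12
12^6 mod 44 = 12
12^7 mod 44 = 12
12^8 mod 44 = 12
12^9 mod 44 = 12


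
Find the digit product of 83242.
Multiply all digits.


8 × 3 × 2 × 4 × 2 = 384


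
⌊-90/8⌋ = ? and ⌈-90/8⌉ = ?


-90/8 = -11.2500
floor = -12
ceil = -11

floor = -12, ceil = -11


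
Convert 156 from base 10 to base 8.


156 (base 10) = 156 (decimal)
156 (decimal) = 234 (base 8)


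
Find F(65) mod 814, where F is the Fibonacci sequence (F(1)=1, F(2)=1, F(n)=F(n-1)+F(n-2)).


F(k) mod 814 for k=1..65:
1, 1, 2, 3, 5, 8, 13, 21, 34, 55, 89, 144, 233, 377, 610, 173, 783, 142, 111, 253, 364, 617, 167, 784, 137, 107, 244, 351, 595, 132, 727, 45, 772, 3, 775, 778, 739, 703, 628, 517, 331, 34, 365, 399, 764, 349, 299, 648, 133, 781, 100, 67, 167, 234, 401, 635, 222, 43, 265, 308, 573, 67, 640, 707, 533
F(65) mod 814 = 533


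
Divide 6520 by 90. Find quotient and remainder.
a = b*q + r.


6520 = 90 * 72 + 40
Check: 6480 + 40 = 6520

q = 72, r = 40


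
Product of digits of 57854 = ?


5 × 7 × 8 × 5 × 4 = 5600


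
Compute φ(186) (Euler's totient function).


186 = 2 × 3 × 31
Prime factors: 2, 3, 31
φ(186) = 186 × (1-1/2) × (1-1/3) × (1-1/31)
= 186 × 1/2 × 2/3 × 30/31 = 60

φ(186) = 60


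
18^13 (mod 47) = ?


18^1 mod 47 = 18
18^2 mod 47 = 42
18^3 mod 47 = 4
18^4 mod 47 = 25
18^5 mod 47 = 27
18^6 mod 47 = 16
18^7 mod 47 = 6
18^8 mod 47 = 14
18^9 mod 47 = 17
18^10 mod 47 = 24
18^11 mod 47 = 9
18^12 mod 47 = 21
18^13 mod 47 = 2


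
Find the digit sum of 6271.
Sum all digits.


6 + 2 + 7 + 1 = 16


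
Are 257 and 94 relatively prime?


Euclidean algorithm:
257 = 2 * 94 + 69
94 = 1 * 69 + 25
69 = 2 * 25 + 19
25 = 1 * 19 + 6
19 = 3 * 6 + 1
6 = 6 * 1 + 0
GCD(257, 94) = 1

Yes, coprime (GCD = 1)


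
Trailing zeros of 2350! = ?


floor(2350/5) = 470
floor(2350/25) = 94
floor(2350/125) = 18
floor(2350/625) = 3
Total = 585

585 trailing zeros


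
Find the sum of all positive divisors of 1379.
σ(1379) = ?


Divisors of 1379: 1, 7, 197, 1379
Sum = 1 + 7 + 197 + 1379 = 1584

σ(1379) = 1584


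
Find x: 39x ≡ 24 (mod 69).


GCD(39, 69) = 3 divides 24
Divide: 13x ≡ 8 (mod 23)
x ≡ 13 (mod 23)


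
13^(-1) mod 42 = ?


Use the extended Euclidean algorithm on (42, 13); each row r = 42*s + 13*t:
r=42, s=1, t=0
r=13, s=0, t=1
q=3: r=3, s=1, t=-3   [42*(1) + 13*(-3) = 3]
q=4: r=1, s=-4, t=13   [42*(-4) + 13*(13) = 1]
q=3: r=0, s=13, t=-42   [42*(13) + 13*(-42) = 0]
GCD = 1 with t = 13, so 13*(13) ≡ 1 (mod 42)
Inverse = 13 mod 42 = 13
Check: 13 * 13 = 169 ≡ 1 (mod 42)

13^(-1) ≡ 13 (mod 42)


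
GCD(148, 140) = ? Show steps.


148 = 1 * 140 + 8
140 = 17 * 8 + 4
8 = 2 * 4 + 0
GCD = 4


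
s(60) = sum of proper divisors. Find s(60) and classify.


Proper divisors: 1, 2, 3, 4, 5, 6, 10, 12, 15, 20, 30
Sum = 1 + 2 + 3 + 4 + 5 + 6 + 10 + 12 + 15 + 20 + 30 = 108
108 > 60 → abundant

s(60) = 108 (abundant)


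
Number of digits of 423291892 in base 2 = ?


423291892 in base 2 = 11001001110101110101111110100
Number of digits = 29

29 digits (base 2)


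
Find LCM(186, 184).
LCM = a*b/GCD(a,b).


GCD(186, 184) = 2
LCM = 186*184/2 = 34224/2 = 17112

LCM = 17112


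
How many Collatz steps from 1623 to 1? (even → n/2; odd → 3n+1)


1623 → 4870 → 2435 → 7306 → 3653 → 10960 → 5480 → 2740 → 1370 → 685 → 2056 → 1028 → 514 → 257 → 772 → 386 → 193 → 580 → 290 → 145 → 436 → 218 → 109 → 328 → 164 → 82 → 41 → 124 → 62 → 31 → 94 → 47 → 142 → 71 → 214 → 107 → 322 → 161 → 484 → 242 → 121 → 364 → 182 → 91 → 274 → 137 → 412 → 206 → 103 → 310 → 155 → 466 → 233 → 700 → 350 → 175 → 526 → 263 → 790 → 395 → 1186 → 593 → 1780 → 890 → 445 → 1336 → 668 → 334 → 167 → 502 → 251 → 754 → 377 → 1132 → 566 → 283 → 850 → 425 → 1276 → 638 → 319 → 958 → 479 → 1438 → 719 → 2158 → 1079 → 3238 → 1619 → 4858 → 2429 → 7288 → 3644 → 1822 → 911 → 2734 → 1367 → 4102 → 2051 → 6154 → 3077 → 9232 → 4616 → 2308 → 1154 → 577 → 1732 → 866 → 433 → 1300 → 650 → 325 → 976 → 488 → 244 → 122 → 61 → 184 → 92 → 46 → 23 → 70 → 35 → 106 → 53 → 160 → 80 → 40 → 20 → 10 → 5 → 16 → 8 → 4 → 2 → 1
Total steps = 135

135 steps


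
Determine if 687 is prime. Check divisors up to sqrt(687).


687 / 3 = 229 (exact division)
687 is NOT prime.

No, 687 is not prime


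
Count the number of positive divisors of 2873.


2873 = 13^2 × 17^1
d(2873) = (2+1) × (1+1) = 6

6 divisors


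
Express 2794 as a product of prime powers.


2794 / 2 = 1397
1397 / 11 = 127
127 / 127 = 1
2794 = 2 × 11 × 127


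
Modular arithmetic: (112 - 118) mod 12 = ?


112 - 118 = -6
-6 mod 12 = 6


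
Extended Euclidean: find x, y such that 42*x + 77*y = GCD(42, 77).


Tabular extended Euclidean (each row: r = 42*s + 77*t):
r=42, s=1, t=0
r=77, s=0, t=1
q=0: r=42, s=1, t=0   [42*(1) + 77*(0) = 42]
q=1: r=35, s=-1, t=1   [42*(-1) + 77*(1) = 35]
q=1: r=7, s=2, t=-1   [42*(2) + 77*(-1) = 7]
q=5: r=0, s=-11, t=6   [42*(-11) + 77*(6) = 0]
GCD = 7; from the row with r=7: x=2, y=-1
Check: 42*(2) + 77*(-1) = 84 - 77 = 7

GCD = 7, x = 2, y = -1


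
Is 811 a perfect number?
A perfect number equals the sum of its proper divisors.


Proper divisors of 811: 1
Sum = 1 = 1

No, 811 is not perfect (1 ≠ 811)


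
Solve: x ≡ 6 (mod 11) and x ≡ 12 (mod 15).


M = 11*15 = 165
M1 = M/11 = 15, M2 = M/15 = 11
M1^(-1) mod 11 = 3, M2^(-1) mod 15 = 11
x = 6*15*3 + 12*11*11 = 1722
1722 mod 165 = 72
Check: 72 mod 11 = 6 ✓, 72 mod 15 = 12 ✓

x ≡ 72 (mod 165)


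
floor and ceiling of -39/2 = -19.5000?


-39/2 = -19.5000
floor = -20
ceil = -19

floor = -20, ceil = -19


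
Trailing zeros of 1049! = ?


floor(1049/5) = 209
floor(1049/25) = 41
floor(1049/125) = 8
floor(1049/625) = 1
Total = 259

259 trailing zeros


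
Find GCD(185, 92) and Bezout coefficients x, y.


Tabular extended Euclidean (each row: r = 185*s + 92*t):
r=185, s=1, t=0
r=92, s=0, t=1
q=2: r=1, s=1, t=-2   [185*(1) + 92*(-2) = 1]
q=92: r=0, s=-92, t=185   [185*(-92) + 92*(185) = 0]
GCD = 1; from the row with r=1: x=1, y=-2
Check: 185*(1) + 92*(-2) = 185 - 184 = 1

GCD = 1, x = 1, y = -2


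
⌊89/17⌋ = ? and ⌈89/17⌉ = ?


89/17 = 5.2353
floor = 5
ceil = 6

floor = 5, ceil = 6


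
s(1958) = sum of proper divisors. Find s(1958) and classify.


Proper divisors: 1, 2, 11, 22, 89, 178, 979
Sum = 1 + 2 + 11 + 22 + 89 + 178 + 979 = 1282
1282 < 1958 → deficient

s(1958) = 1282 (deficient)


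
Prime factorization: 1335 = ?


1335 / 3 = 445
445 / 5 = 89
89 / 89 = 1
1335 = 3 × 5 × 89


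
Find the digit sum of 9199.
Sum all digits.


9 + 1 + 9 + 9 = 28


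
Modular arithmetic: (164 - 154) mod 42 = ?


164 - 154 = 10
10 mod 42 = 10


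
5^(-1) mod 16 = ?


Use the extended Euclidean algorithm on (16, 5); each row r = 16*s + 5*t:
r=16, s=1, t=0
r=5, s=0, t=1
q=3: r=1, s=1, t=-3   [16*(1) + 5*(-3) = 1]
q=5: r=0, s=-5, t=16   [16*(-5) + 5*(16) = 0]
GCD = 1 with t = -3, so 5*(-3) ≡ 1 (mod 16)
Inverse = -3 mod 16 = 13
Check: 5 * 13 = 65 ≡ 1 (mod 16)

5^(-1) ≡ 13 (mod 16)


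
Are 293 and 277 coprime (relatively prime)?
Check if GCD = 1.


Euclidean algorithm:
293 = 1 * 277 + 16
277 = 17 * 16 + 5
16 = 3 * 5 + 1
5 = 5 * 1 + 0
GCD(293, 277) = 1

Yes, coprime (GCD = 1)


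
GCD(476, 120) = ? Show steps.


476 = 3 * 120 + 116
120 = 1 * 116 + 4
116 = 29 * 4 + 0
GCD = 4


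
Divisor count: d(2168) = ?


2168 = 2^3 × 271^1
d(2168) = (3+1) × (1+1) = 8

8 divisors


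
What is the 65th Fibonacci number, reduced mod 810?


F(k) mod 810 for k=1..65:
1, 1, 2, 3, 5, 8, 13, 21, 34, 55, 89, 144, 233, 377, 610, 177, 787, 154, 131, 285, 416, 701, 307, 198, 505, 703, 398, 291, 689, 170, 49, 219, 268, 487, 755, 432, 377, 809, 376, 375, 751, 316, 257, 573, 20, 593, 613, 396, 199, 595, 794, 579, 563, 332, 85, 417, 502, 109, 611, 720, 521, 431, 142, 573, 715
F(65) mod 810 = 715


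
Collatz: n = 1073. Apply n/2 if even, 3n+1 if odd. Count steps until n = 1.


1073 → 3220 → 1610 → 805 → 2416 → 1208 → 604 → 302 → 151 → 454 → 227 → 682 → 341 → 1024 → 512 → 256 → 128 → 64 → 32 → 16 → 8 → 4 → 2 → 1
Total steps = 23

23 steps


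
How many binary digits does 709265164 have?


709265164 in base 2 = 101010010001101000011100001100
Number of digits = 30

30 digits (base 2)


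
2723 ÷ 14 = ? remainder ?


2723 = 14 * 194 + 7
Check: 2716 + 7 = 2723

q = 194, r = 7
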